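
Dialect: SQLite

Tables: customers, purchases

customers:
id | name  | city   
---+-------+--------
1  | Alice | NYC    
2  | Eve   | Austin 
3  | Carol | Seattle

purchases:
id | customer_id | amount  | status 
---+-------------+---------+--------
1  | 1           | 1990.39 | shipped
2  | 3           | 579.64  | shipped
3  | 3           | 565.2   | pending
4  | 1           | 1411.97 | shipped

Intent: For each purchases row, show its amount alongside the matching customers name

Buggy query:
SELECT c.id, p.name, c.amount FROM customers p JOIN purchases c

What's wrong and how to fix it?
Bug: JOIN with no ON clause produces a cartesian product; every purchases row pairs with every customers row

Fix: Specify the join condition linking the foreign key to the parent id

Corrected query:
SELECT c.id, p.name, c.amount FROM customers p JOIN purchases c ON c.customer_id = p.id

Result:
id | name  | amount 
---+-------+--------
1  | Alice | 1990.39
2  | Carol | 579.64 
3  | Carol | 565.2  
4  | Alice | 1411.97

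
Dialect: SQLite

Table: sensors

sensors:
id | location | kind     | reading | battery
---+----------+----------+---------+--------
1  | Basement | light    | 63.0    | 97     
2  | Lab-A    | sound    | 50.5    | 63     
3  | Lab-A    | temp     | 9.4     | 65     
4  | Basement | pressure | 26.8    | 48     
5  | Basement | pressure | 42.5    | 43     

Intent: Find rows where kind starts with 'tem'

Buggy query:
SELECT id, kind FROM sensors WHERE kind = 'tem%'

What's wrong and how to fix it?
Bug: Wildcards only work with LIKE; '=' treats '%' as a literal character

Fix: Use LIKE for wildcard pattern matching

Corrected query:
SELECT id, kind FROM sensors WHERE kind LIKE 'tem%'

Result:
id | kind
---+-----
3  | temp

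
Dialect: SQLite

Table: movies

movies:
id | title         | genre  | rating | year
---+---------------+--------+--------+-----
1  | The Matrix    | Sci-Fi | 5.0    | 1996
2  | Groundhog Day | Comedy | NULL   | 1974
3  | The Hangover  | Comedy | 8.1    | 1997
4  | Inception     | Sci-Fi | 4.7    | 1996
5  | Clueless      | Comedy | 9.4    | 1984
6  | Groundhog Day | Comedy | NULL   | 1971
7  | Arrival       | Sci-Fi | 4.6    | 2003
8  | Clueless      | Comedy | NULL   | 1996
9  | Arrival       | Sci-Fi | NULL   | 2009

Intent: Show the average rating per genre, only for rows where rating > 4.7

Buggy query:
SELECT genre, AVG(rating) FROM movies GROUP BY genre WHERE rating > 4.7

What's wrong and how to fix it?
Bug: Row-level WHERE must come before GROUP BY in the clause order

Fix: Place WHERE between FROM and GROUP BY

Corrected query:
SELECT genre, AVG(rating) FROM movies WHERE rating > 4.7 GROUP BY genre

Result:
genre  | AVG(rating)
-------+------------
Comedy | 8.75       
Sci-Fi | 5          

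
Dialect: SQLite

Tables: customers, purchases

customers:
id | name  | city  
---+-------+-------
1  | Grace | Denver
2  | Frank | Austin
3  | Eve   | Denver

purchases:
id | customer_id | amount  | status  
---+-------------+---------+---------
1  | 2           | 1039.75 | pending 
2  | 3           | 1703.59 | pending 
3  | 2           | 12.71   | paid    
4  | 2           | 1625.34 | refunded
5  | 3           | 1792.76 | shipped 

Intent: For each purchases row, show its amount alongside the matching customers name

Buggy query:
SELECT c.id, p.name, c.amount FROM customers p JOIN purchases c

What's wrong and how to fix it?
Bug: Missing join condition: each purchases row is matched to all customers rows instead of just its own

Fix: Specify the join condition linking the foreign key to the parent id

Corrected query:
SELECT c.id, p.name, c.amount FROM customers p JOIN purchases c ON c.customer_id = p.id

Result:
id | name  | amount 
---+-------+--------
1  | Frank | 1039.75
2  | Eve   | 1703.59
3  | Frank | 12.71  
4  | Frank | 1625.34
5  | Eve   | 1792.76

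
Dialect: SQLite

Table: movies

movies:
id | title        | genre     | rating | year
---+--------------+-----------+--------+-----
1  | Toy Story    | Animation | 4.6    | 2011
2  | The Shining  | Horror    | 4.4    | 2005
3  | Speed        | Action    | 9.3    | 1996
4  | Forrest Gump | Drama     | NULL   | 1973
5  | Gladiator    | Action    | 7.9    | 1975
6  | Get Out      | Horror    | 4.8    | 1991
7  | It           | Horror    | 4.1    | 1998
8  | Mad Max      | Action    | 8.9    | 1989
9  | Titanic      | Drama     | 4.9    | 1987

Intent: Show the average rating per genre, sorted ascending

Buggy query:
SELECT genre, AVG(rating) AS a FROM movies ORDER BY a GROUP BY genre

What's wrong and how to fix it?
Bug: GROUP BY must precede ORDER BY

Fix: Reorder: SELECT … FROM … GROUP BY … ORDER BY …

Corrected query:
SELECT genre, AVG(rating) AS a FROM movies GROUP BY genre ORDER BY a

Result:
genre     | a       
----------+---------
Horror    | 4.433333
Animation | 4.6     
Drama     | 4.9     
Action    | 8.7     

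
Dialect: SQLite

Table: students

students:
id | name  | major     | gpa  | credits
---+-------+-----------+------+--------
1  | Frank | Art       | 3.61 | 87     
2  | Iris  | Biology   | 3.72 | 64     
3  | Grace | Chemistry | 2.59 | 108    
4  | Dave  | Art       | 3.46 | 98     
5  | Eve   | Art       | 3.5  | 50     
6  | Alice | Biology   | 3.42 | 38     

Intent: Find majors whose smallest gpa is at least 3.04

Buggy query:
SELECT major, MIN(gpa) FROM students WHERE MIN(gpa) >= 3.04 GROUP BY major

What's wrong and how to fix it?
Bug: Aggregates like MIN are computed per group after WHERE runs

Fix: Use HAVING for the per-group MIN condition

Corrected query:
SELECT major, MIN(gpa) FROM students GROUP BY major HAVING MIN(gpa) >= 3.04

Result:
major   | MIN(gpa)
--------+---------
Art     | 3.46    
Biology | 3.42    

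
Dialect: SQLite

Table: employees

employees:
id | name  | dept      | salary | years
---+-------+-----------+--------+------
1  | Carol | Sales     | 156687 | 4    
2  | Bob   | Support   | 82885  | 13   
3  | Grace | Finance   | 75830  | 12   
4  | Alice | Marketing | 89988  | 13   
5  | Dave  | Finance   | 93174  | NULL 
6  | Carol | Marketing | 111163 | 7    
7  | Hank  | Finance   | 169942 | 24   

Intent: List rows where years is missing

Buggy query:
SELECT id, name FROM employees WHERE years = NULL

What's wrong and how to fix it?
Bug: '= NULL' is always unknown in SQL three-valued logic, so no rows match

Fix: Use IS NULL to test for NULL

Corrected query:
SELECT id, name FROM employees WHERE years IS NULL

Result:
id | name
---+-----
5  | Dave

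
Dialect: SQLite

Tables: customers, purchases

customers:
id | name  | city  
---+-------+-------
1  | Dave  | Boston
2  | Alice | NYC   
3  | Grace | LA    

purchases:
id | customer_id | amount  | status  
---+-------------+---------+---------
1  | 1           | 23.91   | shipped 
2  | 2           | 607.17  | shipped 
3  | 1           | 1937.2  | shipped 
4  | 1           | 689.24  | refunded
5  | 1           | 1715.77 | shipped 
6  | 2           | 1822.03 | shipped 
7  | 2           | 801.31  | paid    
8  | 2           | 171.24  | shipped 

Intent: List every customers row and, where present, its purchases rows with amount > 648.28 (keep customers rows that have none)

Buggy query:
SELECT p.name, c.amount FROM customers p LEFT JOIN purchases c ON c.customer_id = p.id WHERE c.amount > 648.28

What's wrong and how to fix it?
Bug: Filtering c.amount in WHERE discards the NULL rows produced by LEFT JOIN, turning it into an inner join

Fix: Move the right-table condition into the ON clause so unmatched parents are kept

Corrected query:
SELECT p.name, c.amount FROM customers p LEFT JOIN purchases c ON c.customer_id = p.id AND c.amount > 648.28

Result:
name  | amount 
------+--------
Dave  | 689.24 
Dave  | 1715.77
Dave  | 1937.2 
Alice | 801.31 
Alice | 1822.03
Grace | NULL   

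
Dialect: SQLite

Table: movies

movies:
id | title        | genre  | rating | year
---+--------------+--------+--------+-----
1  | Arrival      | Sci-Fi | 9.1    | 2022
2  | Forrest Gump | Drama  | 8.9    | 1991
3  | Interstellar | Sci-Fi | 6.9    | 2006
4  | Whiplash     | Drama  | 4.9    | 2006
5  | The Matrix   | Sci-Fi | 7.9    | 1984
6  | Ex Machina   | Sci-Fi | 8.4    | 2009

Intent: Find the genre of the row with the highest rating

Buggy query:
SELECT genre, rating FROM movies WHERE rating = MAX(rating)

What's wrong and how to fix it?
Bug: WHERE is evaluated per row; an aggregate over the whole table isn't defined there

Fix: Use a subquery: WHERE rating = (SELECT MAX(rating) FROM movies)

Corrected query:
SELECT genre, rating FROM movies WHERE rating = (SELECT MAX(rating) FROM movies)

Result:
genre  | rating
-------+-------
Sci-Fi | 9.1   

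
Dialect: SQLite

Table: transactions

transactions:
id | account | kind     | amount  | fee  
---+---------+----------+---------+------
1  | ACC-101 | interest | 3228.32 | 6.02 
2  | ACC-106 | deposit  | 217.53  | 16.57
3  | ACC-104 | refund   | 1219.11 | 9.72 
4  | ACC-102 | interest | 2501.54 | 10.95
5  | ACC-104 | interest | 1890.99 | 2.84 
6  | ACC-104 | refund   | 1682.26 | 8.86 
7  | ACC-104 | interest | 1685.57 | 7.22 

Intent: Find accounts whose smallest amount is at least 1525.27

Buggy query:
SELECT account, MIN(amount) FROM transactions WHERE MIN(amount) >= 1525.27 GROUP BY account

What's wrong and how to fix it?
Bug: MIN() in WHERE is a misuse of aggregate

Fix: Replace WHERE with HAVING after the GROUP BY

Corrected query:
SELECT account, MIN(amount) FROM transactions GROUP BY account HAVING MIN(amount) >= 1525.27

Result:
account | MIN(amount)
--------+------------
ACC-101 | 3228.32    
ACC-102 | 2501.54    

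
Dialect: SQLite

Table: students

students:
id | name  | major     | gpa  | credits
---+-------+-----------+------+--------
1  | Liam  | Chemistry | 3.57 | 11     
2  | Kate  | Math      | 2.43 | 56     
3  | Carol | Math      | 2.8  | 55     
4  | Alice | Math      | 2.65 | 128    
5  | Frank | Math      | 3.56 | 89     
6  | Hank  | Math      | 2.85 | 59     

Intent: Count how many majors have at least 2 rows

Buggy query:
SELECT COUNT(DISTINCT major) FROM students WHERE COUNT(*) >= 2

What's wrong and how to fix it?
Bug: COUNT(*) cannot appear in WHERE; the per-group count doesn't exist yet

Fix: Group first with HAVING COUNT(*) >= 2, then COUNT the resulting groups

Corrected query:
SELECT COUNT(*) FROM (SELECT major FROM students GROUP BY major HAVING COUNT(*) >= 2)

Result:
COUNT(*)
--------
1       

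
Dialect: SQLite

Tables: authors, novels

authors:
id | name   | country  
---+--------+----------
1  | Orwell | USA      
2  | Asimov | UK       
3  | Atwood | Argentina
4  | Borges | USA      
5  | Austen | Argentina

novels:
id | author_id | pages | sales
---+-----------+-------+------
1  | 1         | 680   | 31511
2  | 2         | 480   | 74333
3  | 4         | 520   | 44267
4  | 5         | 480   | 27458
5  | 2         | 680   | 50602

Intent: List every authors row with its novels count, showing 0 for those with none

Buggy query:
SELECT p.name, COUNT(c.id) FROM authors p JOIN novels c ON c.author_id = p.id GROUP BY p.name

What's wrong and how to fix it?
Bug: INNER JOIN drops authors rows that have no matching novels rows

Fix: Use LEFT JOIN so parents without children still appear (COUNT(c.id) gives 0)

Corrected query:
SELECT p.name, COUNT(c.id) FROM authors p LEFT JOIN novels c ON c.author_id = p.id GROUP BY p.name

Result:
name   | COUNT(c.id)
-------+------------
Asimov | 2          
Atwood | 0          
Austen | 1          
Borges | 1          
Orwell | 1          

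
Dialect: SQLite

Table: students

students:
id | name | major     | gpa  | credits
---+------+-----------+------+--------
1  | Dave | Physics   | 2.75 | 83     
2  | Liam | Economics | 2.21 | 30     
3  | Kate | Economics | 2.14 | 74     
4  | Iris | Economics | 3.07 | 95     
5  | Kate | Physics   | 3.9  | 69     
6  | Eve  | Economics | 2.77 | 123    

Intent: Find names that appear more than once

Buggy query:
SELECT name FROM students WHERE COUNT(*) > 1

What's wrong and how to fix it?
Bug: WHERE can't reference COUNT(*); aggregates are computed after WHERE

Fix: Group first, then use HAVING for the count condition

Corrected query:
SELECT name FROM students GROUP BY name HAVING COUNT(*) > 1

Result:
name
----
Kate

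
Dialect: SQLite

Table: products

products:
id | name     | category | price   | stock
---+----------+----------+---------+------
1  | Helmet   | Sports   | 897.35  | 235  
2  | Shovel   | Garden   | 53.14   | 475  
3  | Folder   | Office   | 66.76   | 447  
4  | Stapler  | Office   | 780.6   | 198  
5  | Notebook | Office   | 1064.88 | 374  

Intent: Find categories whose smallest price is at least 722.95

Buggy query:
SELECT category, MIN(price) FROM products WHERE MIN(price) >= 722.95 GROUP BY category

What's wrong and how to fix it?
Bug: MIN() in WHERE is a misuse of aggregate

Fix: Use HAVING for the per-group MIN condition

Corrected query:
SELECT category, MIN(price) FROM products GROUP BY category HAVING MIN(price) >= 722.95

Result:
category | MIN(price)
---------+-----------
Sports   | 897.35    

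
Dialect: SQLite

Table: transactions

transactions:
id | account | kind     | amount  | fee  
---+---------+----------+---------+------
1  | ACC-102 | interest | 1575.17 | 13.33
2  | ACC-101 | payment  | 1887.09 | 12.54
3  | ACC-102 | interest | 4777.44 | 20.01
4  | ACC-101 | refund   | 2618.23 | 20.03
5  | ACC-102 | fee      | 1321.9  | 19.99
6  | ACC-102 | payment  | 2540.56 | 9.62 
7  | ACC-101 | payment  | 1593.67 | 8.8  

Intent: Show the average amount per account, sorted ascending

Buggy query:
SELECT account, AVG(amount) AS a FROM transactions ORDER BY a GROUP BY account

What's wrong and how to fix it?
Bug: GROUP BY must precede ORDER BY

Fix: Move ORDER BY to the end, after GROUP BY

Corrected query:
SELECT account, AVG(amount) AS a FROM transactions GROUP BY account ORDER BY a

Result:
account | a          
--------+------------
ACC-101 | 2032.996667
ACC-102 | 2553.7675  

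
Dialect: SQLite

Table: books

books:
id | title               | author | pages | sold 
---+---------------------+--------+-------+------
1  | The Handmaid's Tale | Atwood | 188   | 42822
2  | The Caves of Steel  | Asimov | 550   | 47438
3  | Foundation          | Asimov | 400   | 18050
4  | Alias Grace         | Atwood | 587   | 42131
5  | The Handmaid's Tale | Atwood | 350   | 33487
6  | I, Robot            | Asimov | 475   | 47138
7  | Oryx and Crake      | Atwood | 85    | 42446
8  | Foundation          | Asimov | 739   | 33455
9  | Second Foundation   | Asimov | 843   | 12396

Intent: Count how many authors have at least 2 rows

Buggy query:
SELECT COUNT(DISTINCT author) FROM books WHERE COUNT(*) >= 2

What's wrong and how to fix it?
Bug: WHERE filters individual rows, not groups, so a group-level COUNT is invalid there

Fix: Use a subquery that GROUPs and filters with HAVING, then count its rows

Corrected query:
SELECT COUNT(*) FROM (SELECT author FROM books GROUP BY author HAVING COUNT(*) >= 2)

Result:
COUNT(*)
--------
2       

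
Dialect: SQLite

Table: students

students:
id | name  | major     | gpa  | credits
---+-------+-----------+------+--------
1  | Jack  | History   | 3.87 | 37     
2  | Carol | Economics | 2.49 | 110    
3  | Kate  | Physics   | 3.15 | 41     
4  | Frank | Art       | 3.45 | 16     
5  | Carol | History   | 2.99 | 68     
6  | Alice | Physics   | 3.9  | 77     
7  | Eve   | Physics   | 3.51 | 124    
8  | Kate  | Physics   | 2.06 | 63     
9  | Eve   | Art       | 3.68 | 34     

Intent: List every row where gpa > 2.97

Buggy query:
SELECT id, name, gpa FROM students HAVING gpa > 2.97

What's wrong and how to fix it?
Bug: This is a non-aggregate query (no GROUP BY, no aggregates), so in SQLite the HAVING clause is invalid here; a row-level condition belongs in WHERE

Fix: Replace HAVING with WHERE since the condition applies to individual rows

Corrected query:
SELECT id, name, gpa FROM students WHERE gpa > 2.97

Result:
id | name  | gpa 
---+-------+-----
1  | Jack  | 3.87
3  | Kate  | 3.15
4  | Frank | 3.45
5  | Carol | 2.99
6  | Alice | 3.9 
7  | Eve   | 3.51
9  | Eve   | 3.68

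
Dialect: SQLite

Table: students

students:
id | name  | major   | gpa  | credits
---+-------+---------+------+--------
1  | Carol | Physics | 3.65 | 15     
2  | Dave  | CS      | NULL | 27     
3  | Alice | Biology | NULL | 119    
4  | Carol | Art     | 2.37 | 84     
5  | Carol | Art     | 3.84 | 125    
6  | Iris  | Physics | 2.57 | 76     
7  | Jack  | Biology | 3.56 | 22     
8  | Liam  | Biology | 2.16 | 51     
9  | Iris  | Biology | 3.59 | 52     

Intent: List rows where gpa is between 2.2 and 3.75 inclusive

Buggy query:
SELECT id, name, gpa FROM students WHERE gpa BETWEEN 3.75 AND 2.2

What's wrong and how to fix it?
Bug: The bounds are reversed; BETWEEN a AND b requires a <= b to match anything

Fix: Write BETWEEN 2.2 AND 3.75

Corrected query:
SELECT id, name, gpa FROM students WHERE gpa BETWEEN 2.2 AND 3.75

Result:
id | name  | gpa 
---+-------+-----
1  | Carol | 3.65
4  | Carol | 2.37
6  | Iris  | 2.57
7  | Jack  | 3.56
9  | Iris  | 3.59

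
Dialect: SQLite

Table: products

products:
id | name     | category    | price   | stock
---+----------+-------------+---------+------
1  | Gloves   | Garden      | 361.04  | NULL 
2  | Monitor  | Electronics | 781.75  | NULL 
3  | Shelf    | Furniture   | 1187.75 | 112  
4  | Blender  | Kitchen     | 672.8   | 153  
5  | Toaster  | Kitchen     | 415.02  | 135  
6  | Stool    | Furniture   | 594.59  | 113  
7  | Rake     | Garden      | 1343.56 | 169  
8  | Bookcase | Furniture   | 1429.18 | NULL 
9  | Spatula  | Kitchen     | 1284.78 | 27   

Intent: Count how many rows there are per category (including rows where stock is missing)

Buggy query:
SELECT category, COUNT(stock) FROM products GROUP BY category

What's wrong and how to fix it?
Bug: COUNT(column) counts non-NULL values only; rows with NULL stock aren't counted

Fix: Replace COUNT(stock) with COUNT(*)

Corrected query:
SELECT category, COUNT(*) FROM products GROUP BY category

Result:
category    | COUNT(*)
------------+---------
Electronics | 1       
Furniture   | 3       
Garden      | 2       
Kitchen     | 3       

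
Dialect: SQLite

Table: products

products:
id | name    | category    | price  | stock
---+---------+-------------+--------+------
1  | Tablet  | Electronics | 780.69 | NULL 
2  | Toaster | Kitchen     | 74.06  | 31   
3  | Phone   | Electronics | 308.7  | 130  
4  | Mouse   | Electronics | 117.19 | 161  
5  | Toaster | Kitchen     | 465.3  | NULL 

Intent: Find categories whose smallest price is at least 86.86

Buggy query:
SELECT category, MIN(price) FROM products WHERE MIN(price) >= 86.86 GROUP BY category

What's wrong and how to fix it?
Bug: MIN() in WHERE is a misuse of aggregate

Fix: Use HAVING for the per-group MIN condition

Corrected query:
SELECT category, MIN(price) FROM products GROUP BY category HAVING MIN(price) >= 86.86

Result:
category    | MIN(price)
------------+-----------
Electronics | 117.19    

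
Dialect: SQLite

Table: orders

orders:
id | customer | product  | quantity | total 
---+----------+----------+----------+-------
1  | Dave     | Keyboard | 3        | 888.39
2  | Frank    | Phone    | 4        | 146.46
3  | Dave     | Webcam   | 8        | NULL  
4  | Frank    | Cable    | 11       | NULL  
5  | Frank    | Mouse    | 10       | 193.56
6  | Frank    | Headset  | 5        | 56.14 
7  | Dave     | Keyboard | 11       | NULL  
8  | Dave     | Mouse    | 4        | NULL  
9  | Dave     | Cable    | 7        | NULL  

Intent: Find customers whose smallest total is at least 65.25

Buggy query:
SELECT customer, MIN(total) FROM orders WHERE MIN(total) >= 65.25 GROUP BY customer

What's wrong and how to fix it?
Bug: Aggregates like MIN are computed per group after WHERE runs

Fix: Use HAVING for the per-group MIN condition

Corrected query:
SELECT customer, MIN(total) FROM orders GROUP BY customer HAVING MIN(total) >= 65.25

Result:
customer | MIN(total)
---------+-----------
Dave     | 888.39    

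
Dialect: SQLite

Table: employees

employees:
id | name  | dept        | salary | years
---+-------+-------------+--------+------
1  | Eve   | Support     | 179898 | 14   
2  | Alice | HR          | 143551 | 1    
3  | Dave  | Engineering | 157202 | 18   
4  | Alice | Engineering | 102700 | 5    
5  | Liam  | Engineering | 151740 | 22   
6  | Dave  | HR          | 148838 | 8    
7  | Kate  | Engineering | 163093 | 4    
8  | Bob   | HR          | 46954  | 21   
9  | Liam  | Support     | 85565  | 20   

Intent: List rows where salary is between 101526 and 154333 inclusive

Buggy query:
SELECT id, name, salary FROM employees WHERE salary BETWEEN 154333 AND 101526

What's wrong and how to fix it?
Bug: The bounds are reversed; BETWEEN a AND b requires a <= b to match anything

Fix: Swap the bounds so the smaller value comes first

Corrected query:
SELECT id, name, salary FROM employees WHERE salary BETWEEN 101526 AND 154333

Result:
id | name  | salary
---+-------+-------
2  | Alice | 143551
4  | Alice | 102700
5  | Liam  | 151740
6  | Dave  | 148838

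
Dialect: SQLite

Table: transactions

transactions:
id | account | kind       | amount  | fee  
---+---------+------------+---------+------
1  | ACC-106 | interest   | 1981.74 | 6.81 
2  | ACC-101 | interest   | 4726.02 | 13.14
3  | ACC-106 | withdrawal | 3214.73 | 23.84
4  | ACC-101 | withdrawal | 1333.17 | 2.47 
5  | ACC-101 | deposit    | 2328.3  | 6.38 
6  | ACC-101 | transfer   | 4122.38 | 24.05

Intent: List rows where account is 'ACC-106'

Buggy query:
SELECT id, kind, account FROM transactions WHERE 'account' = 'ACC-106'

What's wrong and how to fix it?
Bug: Single quotes denote string literals in SQL; the column name is being compared as a constant string

Fix: Remove the quotes around the column name (or use double quotes for an identifier)

Corrected query:
SELECT id, kind, account FROM transactions WHERE account = 'ACC-106'

Result:
id | kind       | account
---+------------+--------
1  | interest   | ACC-106
3  | withdrawal | ACC-106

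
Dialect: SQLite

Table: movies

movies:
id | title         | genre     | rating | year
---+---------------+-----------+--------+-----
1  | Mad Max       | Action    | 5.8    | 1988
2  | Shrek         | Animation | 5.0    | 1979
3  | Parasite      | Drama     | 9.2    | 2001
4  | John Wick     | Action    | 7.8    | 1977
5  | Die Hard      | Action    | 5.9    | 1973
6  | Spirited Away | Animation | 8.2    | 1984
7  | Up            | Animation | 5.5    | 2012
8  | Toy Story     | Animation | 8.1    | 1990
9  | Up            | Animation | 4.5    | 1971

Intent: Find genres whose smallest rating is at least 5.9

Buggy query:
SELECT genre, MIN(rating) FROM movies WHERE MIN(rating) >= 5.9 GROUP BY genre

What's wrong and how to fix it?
Bug: Aggregates like MIN are computed per group after WHERE runs

Fix: Replace WHERE with HAVING after the GROUP BY

Corrected query:
SELECT genre, MIN(rating) FROM movies GROUP BY genre HAVING MIN(rating) >= 5.9

Result:
genre | MIN(rating)
------+------------
Drama | 9.2        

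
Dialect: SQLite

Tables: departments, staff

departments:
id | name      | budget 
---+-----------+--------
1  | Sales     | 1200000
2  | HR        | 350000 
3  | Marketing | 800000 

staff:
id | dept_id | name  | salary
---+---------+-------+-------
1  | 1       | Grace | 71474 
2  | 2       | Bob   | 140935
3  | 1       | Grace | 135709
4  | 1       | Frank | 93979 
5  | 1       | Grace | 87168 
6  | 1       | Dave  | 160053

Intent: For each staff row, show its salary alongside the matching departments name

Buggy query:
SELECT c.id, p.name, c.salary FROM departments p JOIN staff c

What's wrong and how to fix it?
Bug: JOIN with no ON clause produces a cartesian product; every staff row pairs with every departments row

Fix: Specify the join condition linking the foreign key to the parent id

Corrected query:
SELECT c.id, p.name, c.salary FROM departments p JOIN staff c ON c.dept_id = p.id

Result:
id | name  | salary
---+-------+-------
1  | Sales | 71474 
2  | HR    | 140935
3  | Sales | 135709
4  | Sales | 93979 
5  | Sales | 87168 
6  | Sales | 160053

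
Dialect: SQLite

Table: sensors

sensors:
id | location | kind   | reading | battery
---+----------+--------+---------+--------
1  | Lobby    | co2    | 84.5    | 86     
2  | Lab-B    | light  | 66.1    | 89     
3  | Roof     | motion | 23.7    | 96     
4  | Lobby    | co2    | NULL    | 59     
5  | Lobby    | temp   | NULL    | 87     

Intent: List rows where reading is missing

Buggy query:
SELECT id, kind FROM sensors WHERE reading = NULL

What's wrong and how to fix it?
Bug: '= NULL' is always unknown in SQL three-valued logic, so no rows match

Fix: Replace '= NULL' with 'IS NULL'

Corrected query:
SELECT id, kind FROM sensors WHERE reading IS NULL

Result:
id | kind
---+-----
4  | co2 
5  | temp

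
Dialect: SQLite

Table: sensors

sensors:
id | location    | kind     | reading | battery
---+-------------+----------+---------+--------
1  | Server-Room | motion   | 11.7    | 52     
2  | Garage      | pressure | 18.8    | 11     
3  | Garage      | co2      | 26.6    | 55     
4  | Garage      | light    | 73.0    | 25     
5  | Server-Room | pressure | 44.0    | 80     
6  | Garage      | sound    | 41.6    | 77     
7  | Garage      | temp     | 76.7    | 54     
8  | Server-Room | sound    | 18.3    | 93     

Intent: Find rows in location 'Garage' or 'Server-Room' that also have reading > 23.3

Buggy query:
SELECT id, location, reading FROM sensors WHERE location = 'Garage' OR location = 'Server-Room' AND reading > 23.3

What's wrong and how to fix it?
Bug: Without parentheses, AND is evaluated before OR, so the reading filter only applies to the 'Server-Room' branch

Fix: Add parentheses around the OR so the AND applies to both alternatives

Corrected query:
SELECT id, location, reading FROM sensors WHERE (location = 'Garage' OR location = 'Server-Room') AND reading > 23.3

Result:
id | location    | reading
---+-------------+--------
3  | Garage      | 26.6   
4  | Garage      | 73     
5  | Server-Room | 44     
6  | Garage      | 41.6   
7  | Garage      | 76.7   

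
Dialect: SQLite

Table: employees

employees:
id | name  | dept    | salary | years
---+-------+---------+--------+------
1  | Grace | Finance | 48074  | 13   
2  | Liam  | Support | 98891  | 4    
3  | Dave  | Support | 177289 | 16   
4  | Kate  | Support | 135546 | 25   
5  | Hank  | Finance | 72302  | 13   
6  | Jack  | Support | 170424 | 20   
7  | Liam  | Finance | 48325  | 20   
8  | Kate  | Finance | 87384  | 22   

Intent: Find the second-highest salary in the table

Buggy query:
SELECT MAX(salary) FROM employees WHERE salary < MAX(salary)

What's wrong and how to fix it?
Bug: MAX(salary) on the right of the comparison is an aggregate-in-WHERE error

Fix: Put the inner MAX in a scalar subquery

Corrected query:
SELECT MAX(salary) FROM employees WHERE salary < (SELECT MAX(salary) FROM employees)

Result:
MAX(salary)
-----------
170424     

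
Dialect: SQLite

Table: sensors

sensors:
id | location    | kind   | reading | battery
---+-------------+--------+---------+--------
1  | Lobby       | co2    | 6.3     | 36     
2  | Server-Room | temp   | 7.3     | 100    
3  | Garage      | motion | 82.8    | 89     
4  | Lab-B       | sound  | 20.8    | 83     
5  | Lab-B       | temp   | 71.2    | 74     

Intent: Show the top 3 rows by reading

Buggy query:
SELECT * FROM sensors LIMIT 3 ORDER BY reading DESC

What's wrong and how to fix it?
Bug: ORDER BY cannot follow LIMIT; LIMIT is the final clause

Fix: Swap the clauses: ORDER BY first, then LIMIT

Corrected query:
SELECT * FROM sensors ORDER BY reading DESC LIMIT 3

Result:
id | location | kind   | reading | battery
---+----------+--------+---------+--------
3  | Garage   | motion | 82.8    | 89     
5  | Lab-B    | temp   | 71.2    | 74     
4  | Lab-B    | sound  | 20.8    | 83     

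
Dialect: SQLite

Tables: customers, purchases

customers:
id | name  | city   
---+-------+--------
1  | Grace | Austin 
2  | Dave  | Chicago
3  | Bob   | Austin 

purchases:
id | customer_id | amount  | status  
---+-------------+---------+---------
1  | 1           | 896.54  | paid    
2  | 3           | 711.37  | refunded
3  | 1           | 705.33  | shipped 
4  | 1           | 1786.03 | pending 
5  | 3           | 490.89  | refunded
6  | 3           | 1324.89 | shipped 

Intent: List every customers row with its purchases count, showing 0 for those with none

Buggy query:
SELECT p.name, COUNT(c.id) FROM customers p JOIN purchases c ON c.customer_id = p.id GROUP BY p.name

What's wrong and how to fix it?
Bug: An inner join excludes parents with zero children

Fix: Use LEFT JOIN so parents without children still appear (COUNT(c.id) gives 0)

Corrected query:
SELECT p.name, COUNT(c.id) FROM customers p LEFT JOIN purchases c ON c.customer_id = p.id GROUP BY p.name

Result:
name  | COUNT(c.id)
------+------------
Bob   | 3          
Dave  | 0          
Grace | 3          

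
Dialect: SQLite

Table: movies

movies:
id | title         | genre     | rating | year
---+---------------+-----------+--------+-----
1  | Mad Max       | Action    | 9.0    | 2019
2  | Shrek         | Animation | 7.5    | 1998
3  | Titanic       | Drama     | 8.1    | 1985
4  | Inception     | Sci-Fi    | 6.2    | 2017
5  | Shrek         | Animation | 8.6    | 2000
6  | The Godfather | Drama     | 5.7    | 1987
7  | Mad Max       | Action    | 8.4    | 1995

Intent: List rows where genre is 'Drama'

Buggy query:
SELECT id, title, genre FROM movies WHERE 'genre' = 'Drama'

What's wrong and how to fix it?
Bug: 'genre' in single quotes is a string literal, not the column; the comparison is literal-vs-literal and never true

Fix: Reference the column as genre without single quotes

Corrected query:
SELECT id, title, genre FROM movies WHERE genre = 'Drama'

Result:
id | title         | genre
---+---------------+------
3  | Titanic       | Drama
6  | The Godfather | Drama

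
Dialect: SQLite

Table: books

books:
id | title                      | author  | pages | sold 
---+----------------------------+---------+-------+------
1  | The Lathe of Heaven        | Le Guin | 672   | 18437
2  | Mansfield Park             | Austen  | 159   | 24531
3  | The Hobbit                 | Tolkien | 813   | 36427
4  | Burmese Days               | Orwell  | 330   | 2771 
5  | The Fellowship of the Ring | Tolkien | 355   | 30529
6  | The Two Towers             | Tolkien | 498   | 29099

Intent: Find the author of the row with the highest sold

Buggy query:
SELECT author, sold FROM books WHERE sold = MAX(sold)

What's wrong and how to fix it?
Bug: MAX(sold) is an aggregate and cannot be used directly in WHERE

Fix: Use a subquery: WHERE sold = (SELECT MAX(sold) FROM books)

Corrected query:
SELECT author, sold FROM books WHERE sold = (SELECT MAX(sold) FROM books)

Result:
author  | sold 
--------+------
Tolkien | 36427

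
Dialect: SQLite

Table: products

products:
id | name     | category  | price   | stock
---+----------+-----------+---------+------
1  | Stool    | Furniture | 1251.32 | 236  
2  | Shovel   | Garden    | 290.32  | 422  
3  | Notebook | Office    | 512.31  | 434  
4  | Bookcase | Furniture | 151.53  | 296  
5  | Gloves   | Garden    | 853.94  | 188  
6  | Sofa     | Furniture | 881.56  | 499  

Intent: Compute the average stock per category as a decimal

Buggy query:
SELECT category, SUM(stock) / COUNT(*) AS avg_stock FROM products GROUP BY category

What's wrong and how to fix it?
Bug: Both operands are integers, so '/' performs integer division and truncates

Fix: Cast one side to REAL so the division keeps the fractional part

Corrected query:
SELECT category, SUM(stock) * 1.0 / COUNT(*) AS avg_stock FROM products GROUP BY category

Result:
category  | avg_stock 
----------+-----------
Furniture | 343.666667
Garden    | 305       
Office    | 434       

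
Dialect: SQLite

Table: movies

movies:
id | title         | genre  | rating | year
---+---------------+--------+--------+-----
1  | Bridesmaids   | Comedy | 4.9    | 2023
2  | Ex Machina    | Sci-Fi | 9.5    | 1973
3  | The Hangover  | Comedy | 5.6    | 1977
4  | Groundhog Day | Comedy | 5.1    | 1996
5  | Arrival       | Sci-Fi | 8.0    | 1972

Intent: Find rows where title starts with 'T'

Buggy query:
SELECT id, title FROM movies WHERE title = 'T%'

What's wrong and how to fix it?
Bug: Wildcards only work with LIKE; '=' treats '%' as a literal character

Fix: Use LIKE for wildcard pattern matching

Corrected query:
SELECT id, title FROM movies WHERE title LIKE 'T%'

Result:
id | title       
---+-------------
3  | The Hangover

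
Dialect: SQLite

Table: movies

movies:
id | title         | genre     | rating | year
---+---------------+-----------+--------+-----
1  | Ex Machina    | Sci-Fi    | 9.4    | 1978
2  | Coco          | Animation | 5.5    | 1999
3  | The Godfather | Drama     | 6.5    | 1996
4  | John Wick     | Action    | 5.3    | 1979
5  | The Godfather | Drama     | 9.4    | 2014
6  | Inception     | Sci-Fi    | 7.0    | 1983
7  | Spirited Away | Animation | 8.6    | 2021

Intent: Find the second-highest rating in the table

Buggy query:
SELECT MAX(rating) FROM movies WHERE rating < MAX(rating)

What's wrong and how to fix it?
Bug: MAX(rating) on the right of the comparison is an aggregate-in-WHERE error

Fix: Compute the overall MAX in a subquery, then take MAX of rows below it

Corrected query:
SELECT MAX(rating) FROM movies WHERE rating < (SELECT MAX(rating) FROM movies)

Result:
MAX(rating)
-----------
8.6        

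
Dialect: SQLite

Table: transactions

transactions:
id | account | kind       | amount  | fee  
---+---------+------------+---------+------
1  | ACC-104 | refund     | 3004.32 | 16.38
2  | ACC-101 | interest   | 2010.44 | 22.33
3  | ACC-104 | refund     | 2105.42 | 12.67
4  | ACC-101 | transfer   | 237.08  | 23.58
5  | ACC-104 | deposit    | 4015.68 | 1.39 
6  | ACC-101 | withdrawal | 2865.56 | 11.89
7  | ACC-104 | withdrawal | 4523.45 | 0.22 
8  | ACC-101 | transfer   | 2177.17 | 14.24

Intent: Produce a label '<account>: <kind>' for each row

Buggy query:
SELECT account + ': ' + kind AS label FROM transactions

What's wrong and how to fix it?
Bug: SQLite uses || for string concatenation; + coerces text to numbers (yielding 0)

Fix: Replace + with || to concatenate text

Corrected query:
SELECT account || ': ' || kind AS label FROM transactions

Result:
label              
-------------------
ACC-104: refund    
ACC-101: interest  
ACC-104: refund    
ACC-101: transfer  
ACC-104: deposit   
ACC-101: withdrawal
ACC-104: withdrawal
ACC-101: transfer  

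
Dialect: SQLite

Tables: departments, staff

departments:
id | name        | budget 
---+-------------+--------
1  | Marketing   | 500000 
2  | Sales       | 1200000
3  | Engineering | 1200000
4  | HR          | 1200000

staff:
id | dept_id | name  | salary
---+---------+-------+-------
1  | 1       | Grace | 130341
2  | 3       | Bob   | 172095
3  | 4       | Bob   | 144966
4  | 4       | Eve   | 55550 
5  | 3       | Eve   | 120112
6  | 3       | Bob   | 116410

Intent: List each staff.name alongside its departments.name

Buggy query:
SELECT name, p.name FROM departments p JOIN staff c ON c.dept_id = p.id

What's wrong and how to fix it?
Bug: 'name' exists in both joined tables, so the database can't tell which one is meant

Fix: Qualify the column with its table alias (c.name)

Corrected query:
SELECT c.name, p.name FROM departments p JOIN staff c ON c.dept_id = p.id

Result:
name  | name       
------+------------
Grace | Marketing  
Bob   | Engineering
Bob   | HR         
Eve   | HR         
Eve   | Engineering
Bob   | Engineering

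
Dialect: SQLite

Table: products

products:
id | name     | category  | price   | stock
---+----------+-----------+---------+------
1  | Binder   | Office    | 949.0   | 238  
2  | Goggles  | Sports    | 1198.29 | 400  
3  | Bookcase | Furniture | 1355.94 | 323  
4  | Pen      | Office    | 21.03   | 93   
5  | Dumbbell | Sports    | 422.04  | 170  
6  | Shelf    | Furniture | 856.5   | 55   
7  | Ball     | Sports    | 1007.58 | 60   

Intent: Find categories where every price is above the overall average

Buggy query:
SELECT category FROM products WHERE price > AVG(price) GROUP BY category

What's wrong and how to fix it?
Bug: AVG() is an aggregate; it can't sit directly in WHERE

Fix: Compute the overall average in a scalar subquery and compare each group's MIN against it in HAVING

Corrected query:
SELECT category FROM products GROUP BY category HAVING MIN(price) > (SELECT AVG(price) FROM products)

Result:
category 
---------
Furniture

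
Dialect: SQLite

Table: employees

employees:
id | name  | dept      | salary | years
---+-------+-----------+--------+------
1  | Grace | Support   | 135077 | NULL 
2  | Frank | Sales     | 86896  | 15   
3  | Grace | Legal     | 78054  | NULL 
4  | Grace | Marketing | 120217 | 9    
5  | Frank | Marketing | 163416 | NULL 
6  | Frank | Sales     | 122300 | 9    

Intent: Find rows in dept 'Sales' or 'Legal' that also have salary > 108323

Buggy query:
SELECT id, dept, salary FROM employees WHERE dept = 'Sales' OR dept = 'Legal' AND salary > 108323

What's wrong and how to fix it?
Bug: Without parentheses, AND is evaluated before OR, so the salary filter only applies to the 'Legal' branch

Fix: Add parentheses around the OR so the AND applies to both alternatives

Corrected query:
SELECT id, dept, salary FROM employees WHERE (dept = 'Sales' OR dept = 'Legal') AND salary > 108323

Result:
id | dept  | salary
---+-------+-------
6  | Sales | 122300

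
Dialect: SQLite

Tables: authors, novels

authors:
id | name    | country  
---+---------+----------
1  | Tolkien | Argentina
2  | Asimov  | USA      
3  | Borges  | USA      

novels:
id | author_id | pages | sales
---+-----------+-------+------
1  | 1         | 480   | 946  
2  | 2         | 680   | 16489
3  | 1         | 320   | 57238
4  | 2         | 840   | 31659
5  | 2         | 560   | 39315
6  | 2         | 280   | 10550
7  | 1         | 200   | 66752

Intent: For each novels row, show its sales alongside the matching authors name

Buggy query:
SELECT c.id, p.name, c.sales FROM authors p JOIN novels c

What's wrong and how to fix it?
Bug: Missing join condition: each novels row is matched to all authors rows instead of just its own

Fix: Specify the join condition linking the foreign key to the parent id

Corrected query:
SELECT c.id, p.name, c.sales FROM authors p JOIN novels c ON c.author_id = p.id

Result:
id | name    | sales
---+---------+------
1  | Tolkien | 946  
2  | Asimov  | 16489
3  | Tolkien | 57238
4  | Asimov  | 31659
5  | Asimov  | 39315
6  | Asimov  | 10550
7  | Tolkien | 66752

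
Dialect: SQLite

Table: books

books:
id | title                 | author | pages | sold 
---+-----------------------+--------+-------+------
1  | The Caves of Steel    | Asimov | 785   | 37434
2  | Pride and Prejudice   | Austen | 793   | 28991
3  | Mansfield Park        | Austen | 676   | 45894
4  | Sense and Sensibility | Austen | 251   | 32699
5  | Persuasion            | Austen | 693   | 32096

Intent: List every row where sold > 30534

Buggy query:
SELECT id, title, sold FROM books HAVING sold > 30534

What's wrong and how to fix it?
Bug: This is a non-aggregate query (no GROUP BY, no aggregates), so in SQLite the HAVING clause is invalid here; a row-level condition belongs in WHERE

Fix: Replace HAVING with WHERE since the condition applies to individual rows

Corrected query:
SELECT id, title, sold FROM books WHERE sold > 30534

Result:
id | title                 | sold 
---+-----------------------+------
1  | The Caves of Steel    | 37434
3  | Mansfield Park        | 45894
4  | Sense and Sensibility | 32699
5  | Persuasion            | 32096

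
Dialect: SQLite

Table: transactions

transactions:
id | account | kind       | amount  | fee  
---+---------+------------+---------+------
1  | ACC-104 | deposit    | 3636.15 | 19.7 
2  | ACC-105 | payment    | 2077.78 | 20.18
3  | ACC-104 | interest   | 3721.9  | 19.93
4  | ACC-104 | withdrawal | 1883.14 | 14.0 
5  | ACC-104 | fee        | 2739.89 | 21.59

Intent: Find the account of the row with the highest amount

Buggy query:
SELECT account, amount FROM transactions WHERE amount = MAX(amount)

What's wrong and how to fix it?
Bug: MAX(amount) is an aggregate and cannot be used directly in WHERE

Fix: Wrap MAX in a scalar subquery so WHERE compares against a single value

Corrected query:
SELECT account, amount FROM transactions WHERE amount = (SELECT MAX(amount) FROM transactions)

Result:
account | amount
--------+-------
ACC-104 | 3721.9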